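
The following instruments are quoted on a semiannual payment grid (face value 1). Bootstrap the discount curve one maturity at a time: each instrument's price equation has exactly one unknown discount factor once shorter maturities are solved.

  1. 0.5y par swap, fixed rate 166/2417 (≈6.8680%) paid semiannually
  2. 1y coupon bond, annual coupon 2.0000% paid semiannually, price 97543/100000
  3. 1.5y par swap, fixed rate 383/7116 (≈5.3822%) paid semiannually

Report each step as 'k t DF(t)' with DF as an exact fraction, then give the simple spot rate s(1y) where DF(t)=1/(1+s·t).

1 1/2 2417/2500
2 1 4781/5000
3 3/2 4617/5000
s(1y) = (1/(4781/5000) − 1)/(1) = 219/4781 ≈ 4.5806%

step 1 [0.5y] swap r/2=83/2417: DF=(1 − 83/2417·(0))/(1+83/2417) = 2417/2500 ≈ 0.966800
step 2 [1y] bond c/2=1/100: DF=(97543/100000 − 1/100·(0.966800))/(1+1/100) = 4781/5000 ≈ 0.956200
step 3 [1.5y] swap r/2=383/14232: DF=(1 − 383/14232·(0.966800+0.956200))/(1+383/14232) = 4617/5000 ≈ 0.923400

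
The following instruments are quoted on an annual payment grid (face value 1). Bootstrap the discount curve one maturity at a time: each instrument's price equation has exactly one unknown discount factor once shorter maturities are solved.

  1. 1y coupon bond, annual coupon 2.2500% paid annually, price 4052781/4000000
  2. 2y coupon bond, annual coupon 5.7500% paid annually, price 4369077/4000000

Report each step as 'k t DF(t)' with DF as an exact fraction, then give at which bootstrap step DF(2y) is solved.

step 1 [1y] bond c/1=9/400: DF=(4052781/4000000 − 9/400·(0))/(1+9/400) = 9909/10000 ≈ 0.990900
step 2 [2y] bond c/1=23/400: DF=(4369077/4000000 − 23/400·(0.990900))/(1+23/400) = 979/1000 ≈ 0.979000

1 1 9909/10000
2 2 979/1000
DF(2y) is solved at step 2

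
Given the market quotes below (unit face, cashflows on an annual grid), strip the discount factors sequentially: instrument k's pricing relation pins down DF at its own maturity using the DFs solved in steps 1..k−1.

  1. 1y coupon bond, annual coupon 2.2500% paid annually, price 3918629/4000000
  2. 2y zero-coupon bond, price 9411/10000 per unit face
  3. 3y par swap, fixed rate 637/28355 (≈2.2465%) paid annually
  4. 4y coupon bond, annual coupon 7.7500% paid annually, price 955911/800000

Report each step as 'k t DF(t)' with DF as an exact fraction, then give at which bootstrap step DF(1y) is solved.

1 1 9581/10000
2 2 9411/10000
3 3 9363/10000
4 4 181/200
DF(1y) is solved at step 1

step 1 [1y] bond c/1=9/400: DF=(3918629/4000000 − 9/400·(0))/(1+9/400) = 9581/10000 ≈ 0.958100
step 2 [2y] zero: DF = P = 9411/10000 ≈ 0.941100
step 3 [3y] swap r/1=637/28355: DF=(1 − 637/28355·(0.958100+0.941100))/(1+637/28355) = 9363/10000 ≈ 0.936300
step 4 [4y] bond c/1=31/400: DF=(955911/800000 − 31/400·(0.958100+0.941100+0.936300))/(1+31/400) = 181/200 ≈ 0.905000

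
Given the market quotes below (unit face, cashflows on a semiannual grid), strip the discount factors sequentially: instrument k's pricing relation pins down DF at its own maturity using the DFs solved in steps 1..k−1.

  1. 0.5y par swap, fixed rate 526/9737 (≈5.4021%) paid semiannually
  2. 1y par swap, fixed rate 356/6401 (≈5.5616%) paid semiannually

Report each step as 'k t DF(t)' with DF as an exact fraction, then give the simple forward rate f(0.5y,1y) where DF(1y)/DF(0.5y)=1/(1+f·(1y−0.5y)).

step 1 [0.5y] swap r/2=263/9737: DF=(1 − 263/9737·(0))/(1+263/9737) = 9737/10000 ≈ 0.973700
step 2 [1y] swap r/2=178/6401: DF=(1 − 178/6401·(0.973700))/(1+178/6401) = 4733/5000 ≈ 0.946600

1 1/2 9737/10000
2 1 4733/5000
f(0.5y,1y) = ((9737/10000)/(4733/5000) − 1)/(1/2) = 271/4733 ≈ 5.7258%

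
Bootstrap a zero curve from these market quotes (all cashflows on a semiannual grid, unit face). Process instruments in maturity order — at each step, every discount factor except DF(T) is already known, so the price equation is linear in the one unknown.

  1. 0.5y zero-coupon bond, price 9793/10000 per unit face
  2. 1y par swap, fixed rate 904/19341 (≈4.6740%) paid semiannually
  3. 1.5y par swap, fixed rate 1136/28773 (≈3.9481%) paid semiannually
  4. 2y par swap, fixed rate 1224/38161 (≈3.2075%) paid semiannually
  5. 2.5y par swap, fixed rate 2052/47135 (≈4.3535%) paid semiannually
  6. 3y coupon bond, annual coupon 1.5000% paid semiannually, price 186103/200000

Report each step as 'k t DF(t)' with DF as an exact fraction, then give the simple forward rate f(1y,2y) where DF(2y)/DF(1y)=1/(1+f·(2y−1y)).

step 1 [0.5y] zero: DF = P = 9793/10000 ≈ 0.979300
step 2 [1y] swap r/2=452/19341: DF=(1 − 452/19341·(0.979300))/(1+452/19341) = 2387/2500 ≈ 0.954800
step 3 [1.5y] swap r/2=568/28773: DF=(1 − 568/28773·(0.979300+0.954800))/(1+568/28773) = 1179/1250 ≈ 0.943200
step 4 [2y] swap r/2=612/38161: DF=(1 − 612/38161·(0.979300+0.954800+0.943200))/(1+612/38161) = 2347/2500 ≈ 0.938800
step 5 [2.5y] swap r/2=1026/47135: DF=(1 − 1026/47135·(0.979300+0.954800+0.943200+0.938800))/(1+1026/47135) = 4487/5000 ≈ 0.897400
step 6 [3y] bond c/2=3/400: DF=(186103/200000 − 3/400·(0.979300+0.954800+0.943200+0.938800+0.897400))/(1+3/400) = 1777/2000 ≈ 0.888500

1 1/2 9793/10000
2 1 2387/2500
3 3/2 1179/1250
4 2 2347/2500
5 5/2 4487/5000
6 3 1777/2000
f(1y,2y) = ((2387/2500)/(2347/2500) − 1)/(1) = 40/2347 ≈ 1.7043%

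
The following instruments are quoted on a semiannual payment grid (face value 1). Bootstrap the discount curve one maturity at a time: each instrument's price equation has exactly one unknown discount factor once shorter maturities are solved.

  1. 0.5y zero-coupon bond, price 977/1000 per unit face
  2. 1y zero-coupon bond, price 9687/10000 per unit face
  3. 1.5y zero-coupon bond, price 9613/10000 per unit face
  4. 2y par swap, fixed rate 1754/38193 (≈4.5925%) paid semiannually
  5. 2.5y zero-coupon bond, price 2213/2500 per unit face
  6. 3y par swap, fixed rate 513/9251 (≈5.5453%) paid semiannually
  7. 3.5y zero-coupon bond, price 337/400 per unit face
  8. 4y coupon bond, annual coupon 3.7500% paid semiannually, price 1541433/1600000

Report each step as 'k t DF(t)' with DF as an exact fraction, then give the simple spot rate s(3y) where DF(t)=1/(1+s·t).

1 1/2 977/1000
2 1 9687/10000
3 3/2 9613/10000
4 2 9123/10000
5 5/2 2213/2500
6 3 8461/10000
7 7/2 337/400
8 4 207/250
s(3y) = (1/(8461/10000) − 1)/(3) = 513/8461 ≈ 6.0631%

step 1 [0.5y] zero: DF = P = 977/1000 ≈ 0.977000
step 2 [1y] zero: DF = P = 9687/10000 ≈ 0.968700
step 3 [1.5y] zero: DF = P = 9613/10000 ≈ 0.961300
step 4 [2y] swap r/2=877/38193: DF=(1 − 877/38193·(0.977000+0.968700+0.961300))/(1+877/38193) = 9123/10000 ≈ 0.912300
step 5 [2.5y] zero: DF = P = 2213/2500 ≈ 0.885200
step 6 [3y] swap r/2=513/18502: DF=(1 − 513/18502·(0.977000+0.968700+0.961300+0.912300+0.885200))/(1+513/18502) = 8461/10000 ≈ 0.846100
step 7 [3.5y] zero: DF = P = 337/400 ≈ 0.842500
step 8 [4y] bond c/2=3/160: DF=(1541433/1600000 − 3/160·(0.977000+0.968700+0.961300+0.912300+0.885200+0.846100+0.842500))/(1+3/160) = 207/250 ≈ 0.828000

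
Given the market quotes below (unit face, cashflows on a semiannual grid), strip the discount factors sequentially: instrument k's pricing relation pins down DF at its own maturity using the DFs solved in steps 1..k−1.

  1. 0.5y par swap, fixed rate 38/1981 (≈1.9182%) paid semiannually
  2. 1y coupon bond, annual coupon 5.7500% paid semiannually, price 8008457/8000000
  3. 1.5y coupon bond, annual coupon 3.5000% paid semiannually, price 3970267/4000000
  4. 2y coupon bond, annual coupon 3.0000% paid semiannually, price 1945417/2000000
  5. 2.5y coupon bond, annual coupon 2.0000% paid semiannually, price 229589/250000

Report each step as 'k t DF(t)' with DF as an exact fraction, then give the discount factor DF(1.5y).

1 1/2 1981/2000
2 1 4727/5000
3 3/2 4711/5000
4 2 4579/5000
5 5/2 8717/10000
DF(1.5y) = 4711/5000 ≈ 0.942200

step 1 [0.5y] swap r/2=19/1981: DF=(1 − 19/1981·(0))/(1+19/1981) = 1981/2000 ≈ 0.990500
step 2 [1y] bond c/2=23/800: DF=(8008457/8000000 − 23/800·(0.990500))/(1+23/800) = 4727/5000 ≈ 0.945400
step 3 [1.5y] bond c/2=7/400: DF=(3970267/4000000 − 7/400·(0.990500+0.945400))/(1+7/400) = 4711/5000 ≈ 0.942200
step 4 [2y] bond c/2=3/200: DF=(1945417/2000000 − 3/200·(0.990500+0.945400+0.942200))/(1+3/200) = 4579/5000 ≈ 0.915800
step 5 [2.5y] bond c/2=1/100: DF=(229589/250000 − 1/100·(0.990500+0.945400+0.942200+0.915800))/(1+1/100) = 8717/10000 ≈ 0.871700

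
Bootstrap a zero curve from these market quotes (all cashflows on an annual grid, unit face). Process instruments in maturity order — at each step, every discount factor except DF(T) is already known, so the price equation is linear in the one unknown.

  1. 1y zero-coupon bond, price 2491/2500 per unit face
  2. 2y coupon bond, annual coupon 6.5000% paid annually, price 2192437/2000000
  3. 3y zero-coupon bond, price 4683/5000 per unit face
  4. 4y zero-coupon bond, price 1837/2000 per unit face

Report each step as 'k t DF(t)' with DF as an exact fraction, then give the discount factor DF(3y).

1 1 2491/2500
2 2 1937/2000
3 3 4683/5000
4 4 1837/2000
DF(3y) = 4683/5000 ≈ 0.936600

step 1 [1y] zero: DF = P = 2491/2500 ≈ 0.996400
step 2 [2y] bond c/1=13/200: DF=(2192437/2000000 − 13/200·(0.996400))/(1+13/200) = 1937/2000 ≈ 0.968500
step 3 [3y] zero: DF = P = 4683/5000 ≈ 0.936600
step 4 [4y] zero: DF = P = 1837/2000 ≈ 0.918500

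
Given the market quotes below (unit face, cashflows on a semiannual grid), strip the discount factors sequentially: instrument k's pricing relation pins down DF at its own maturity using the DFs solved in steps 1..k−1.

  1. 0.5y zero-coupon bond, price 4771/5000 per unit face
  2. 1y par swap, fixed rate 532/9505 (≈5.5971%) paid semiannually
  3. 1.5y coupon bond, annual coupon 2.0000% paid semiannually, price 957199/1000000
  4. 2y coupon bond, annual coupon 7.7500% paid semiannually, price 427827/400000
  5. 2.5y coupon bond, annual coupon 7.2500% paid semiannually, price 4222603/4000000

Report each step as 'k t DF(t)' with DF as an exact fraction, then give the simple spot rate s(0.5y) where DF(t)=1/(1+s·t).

1 1/2 4771/5000
2 1 2367/2500
3 3/2 9289/10000
4 2 9241/10000
5 5/2 4437/5000
s(0.5y) = (1/(4771/5000) − 1)/(1/2) = 458/4771 ≈ 9.5997%

step 1 [0.5y] zero: DF = P = 4771/5000 ≈ 0.954200
step 2 [1y] swap r/2=266/9505: DF=(1 − 266/9505·(0.954200))/(1+266/9505) = 2367/2500 ≈ 0.946800
step 3 [1.5y] bond c/2=1/100: DF=(957199/1000000 − 1/100·(0.954200+0.946800))/(1+1/100) = 9289/10000 ≈ 0.928900
step 4 [2y] bond c/2=31/800: DF=(427827/400000 − 31/800·(0.954200+0.946800+0.928900))/(1+31/800) = 9241/10000 ≈ 0.924100
step 5 [2.5y] bond c/2=29/800: DF=(4222603/4000000 − 29/800·(0.954200+0.946800+0.928900+0.924100))/(1+29/800) = 4437/5000 ≈ 0.887400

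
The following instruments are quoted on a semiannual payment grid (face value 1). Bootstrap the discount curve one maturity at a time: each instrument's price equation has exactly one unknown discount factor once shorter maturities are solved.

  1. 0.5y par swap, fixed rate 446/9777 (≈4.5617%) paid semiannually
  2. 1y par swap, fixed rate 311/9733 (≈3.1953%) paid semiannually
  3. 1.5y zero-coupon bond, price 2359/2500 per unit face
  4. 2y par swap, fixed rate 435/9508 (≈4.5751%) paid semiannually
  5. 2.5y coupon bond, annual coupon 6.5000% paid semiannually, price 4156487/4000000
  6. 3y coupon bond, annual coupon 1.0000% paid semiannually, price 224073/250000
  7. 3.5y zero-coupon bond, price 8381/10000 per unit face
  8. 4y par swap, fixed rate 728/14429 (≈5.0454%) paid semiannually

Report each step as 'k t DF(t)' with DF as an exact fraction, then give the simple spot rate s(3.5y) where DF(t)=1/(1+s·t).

1 1/2 9777/10000
2 1 9689/10000
3 3/2 2359/2500
4 2 913/1000
5 5/2 8867/10000
6 3 1737/2000
7 7/2 8381/10000
8 4 409/500
s(3.5y) = (1/(8381/10000) − 1)/(7/2) = 3238/58667 ≈ 5.5193%

step 1 [0.5y] swap r/2=223/9777: DF=(1 − 223/9777·(0))/(1+223/9777) = 9777/10000 ≈ 0.977700
step 2 [1y] swap r/2=311/19466: DF=(1 − 311/19466·(0.977700))/(1+311/19466) = 9689/10000 ≈ 0.968900
step 3 [1.5y] zero: DF = P = 2359/2500 ≈ 0.943600
step 4 [2y] swap r/2=435/19016: DF=(1 − 435/19016·(0.977700+0.968900+0.943600))/(1+435/19016) = 913/1000 ≈ 0.913000
step 5 [2.5y] bond c/2=13/400: DF=(4156487/4000000 − 13/400·(0.977700+0.968900+0.943600+0.913000))/(1+13/400) = 8867/10000 ≈ 0.886700
step 6 [3y] bond c/2=1/200: DF=(224073/250000 − 1/200·(0.977700+0.968900+0.943600+0.913000+0.886700))/(1+1/200) = 1737/2000 ≈ 0.868500
step 7 [3.5y] zero: DF = P = 8381/10000 ≈ 0.838100
step 8 [4y] swap r/2=364/14429: DF=(1 − 364/14429·(0.977700+0.968900+0.943600+0.913000+0.886700+0.868500+0.838100))/(1+364/14429) = 409/500 ≈ 0.818000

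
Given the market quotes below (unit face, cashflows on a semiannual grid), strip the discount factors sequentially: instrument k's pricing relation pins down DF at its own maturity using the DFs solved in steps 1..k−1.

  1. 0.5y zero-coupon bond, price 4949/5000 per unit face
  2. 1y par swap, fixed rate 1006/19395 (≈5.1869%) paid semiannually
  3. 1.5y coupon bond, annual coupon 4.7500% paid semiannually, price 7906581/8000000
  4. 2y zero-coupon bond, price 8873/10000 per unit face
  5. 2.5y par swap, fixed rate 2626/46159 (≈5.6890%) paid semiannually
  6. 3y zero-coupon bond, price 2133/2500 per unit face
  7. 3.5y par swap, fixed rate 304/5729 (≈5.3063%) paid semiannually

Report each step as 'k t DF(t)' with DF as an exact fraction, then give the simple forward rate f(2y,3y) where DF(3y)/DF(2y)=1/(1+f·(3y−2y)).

1 1/2 4949/5000
2 1 9497/10000
3 3/2 2301/2500
4 2 8873/10000
5 5/2 8687/10000
6 3 2133/2500
7 7/2 1041/1250
f(2y,3y) = ((8873/10000)/(2133/2500) − 1)/(1) = 341/8532 ≈ 3.9967%

step 1 [0.5y] zero: DF = P = 4949/5000 ≈ 0.989800
step 2 [1y] swap r/2=503/19395: DF=(1 − 503/19395·(0.989800))/(1+503/19395) = 9497/10000 ≈ 0.949700
step 3 [1.5y] bond c/2=19/800: DF=(7906581/8000000 − 19/800·(0.989800+0.949700))/(1+19/800) = 2301/2500 ≈ 0.920400
step 4 [2y] zero: DF = P = 8873/10000 ≈ 0.887300
step 5 [2.5y] swap r/2=1313/46159: DF=(1 − 1313/46159·(0.989800+0.949700+0.920400+0.887300))/(1+1313/46159) = 8687/10000 ≈ 0.868700
step 6 [3y] zero: DF = P = 2133/2500 ≈ 0.853200
step 7 [3.5y] swap r/2=152/5729: DF=(1 − 152/5729·(0.989800+0.949700+0.920400+0.887300+0.868700+0.853200))/(1+152/5729) = 1041/1250 ≈ 0.832800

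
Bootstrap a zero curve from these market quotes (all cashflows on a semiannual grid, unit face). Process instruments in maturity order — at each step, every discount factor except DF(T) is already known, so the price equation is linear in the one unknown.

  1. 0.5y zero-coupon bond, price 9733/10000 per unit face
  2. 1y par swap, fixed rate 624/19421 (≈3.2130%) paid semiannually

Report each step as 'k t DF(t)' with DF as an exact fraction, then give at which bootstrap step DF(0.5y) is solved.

1 1/2 9733/10000
2 1 1211/1250
DF(0.5y) is solved at step 1

step 1 [0.5y] zero: DF = P = 9733/10000 ≈ 0.973300
step 2 [1y] swap r/2=312/19421: DF=(1 − 312/19421·(0.973300))/(1+312/19421) = 1211/1250 ≈ 0.968800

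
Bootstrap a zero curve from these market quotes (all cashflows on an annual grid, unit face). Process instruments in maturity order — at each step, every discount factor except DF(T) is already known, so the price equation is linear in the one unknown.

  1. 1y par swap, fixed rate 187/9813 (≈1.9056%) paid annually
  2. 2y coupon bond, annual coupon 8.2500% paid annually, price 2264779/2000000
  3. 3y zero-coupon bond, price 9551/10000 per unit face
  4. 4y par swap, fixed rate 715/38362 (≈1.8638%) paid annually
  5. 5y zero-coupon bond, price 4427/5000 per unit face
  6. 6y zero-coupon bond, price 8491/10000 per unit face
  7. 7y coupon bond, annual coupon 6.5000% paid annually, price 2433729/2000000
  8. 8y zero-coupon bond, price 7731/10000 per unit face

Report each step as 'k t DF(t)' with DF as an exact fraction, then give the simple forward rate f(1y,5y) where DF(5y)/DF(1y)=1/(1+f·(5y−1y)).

1 1 9813/10000
2 2 9713/10000
3 3 9551/10000
4 4 1857/2000
5 5 4427/5000
6 6 8491/10000
7 7 4013/5000
8 8 7731/10000
f(1y,5y) = ((9813/10000)/(4427/5000) − 1)/(4) = 959/35416 ≈ 2.7078%

step 1 [1y] swap r/1=187/9813: DF=(1 − 187/9813·(0))/(1+187/9813) = 9813/10000 ≈ 0.981300
step 2 [2y] bond c/1=33/400: DF=(2264779/2000000 − 33/400·(0.981300))/(1+33/400) = 9713/10000 ≈ 0.971300
step 3 [3y] zero: DF = P = 9551/10000 ≈ 0.955100
step 4 [4y] swap r/1=715/38362: DF=(1 − 715/38362·(0.981300+0.971300+0.955100))/(1+715/38362) = 1857/2000 ≈ 0.928500
step 5 [5y] zero: DF = P = 4427/5000 ≈ 0.885400
step 6 [6y] zero: DF = P = 8491/10000 ≈ 0.849100
step 7 [7y] bond c/1=13/200: DF=(2433729/2000000 − 13/200·(0.981300+0.971300+0.955100+0.928500+0.885400+0.849100))/(1+13/200) = 4013/5000 ≈ 0.802600
step 8 [8y] zero: DF = P = 7731/10000 ≈ 0.773100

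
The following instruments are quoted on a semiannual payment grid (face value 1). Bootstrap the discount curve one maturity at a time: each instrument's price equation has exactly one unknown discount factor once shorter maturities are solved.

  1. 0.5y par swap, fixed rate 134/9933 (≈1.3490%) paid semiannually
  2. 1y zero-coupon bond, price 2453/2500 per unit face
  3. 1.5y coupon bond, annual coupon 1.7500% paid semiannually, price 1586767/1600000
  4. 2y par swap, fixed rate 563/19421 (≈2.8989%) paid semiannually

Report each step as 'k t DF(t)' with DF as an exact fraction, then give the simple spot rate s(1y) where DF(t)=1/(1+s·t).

step 1 [0.5y] swap r/2=67/9933: DF=(1 − 67/9933·(0))/(1+67/9933) = 9933/10000 ≈ 0.993300
step 2 [1y] zero: DF = P = 2453/2500 ≈ 0.981200
step 3 [1.5y] bond c/2=7/800: DF=(1586767/1600000 − 7/800·(0.993300+0.981200))/(1+7/800) = 483/500 ≈ 0.966000
step 4 [2y] swap r/2=563/38842: DF=(1 − 563/38842·(0.993300+0.981200+0.966000))/(1+563/38842) = 9437/10000 ≈ 0.943700

1 1/2 9933/10000
2 1 2453/2500
3 3/2 483/500
4 2 9437/10000
s(1y) = (1/(2453/2500) − 1)/(1) = 47/2453 ≈ 1.9160%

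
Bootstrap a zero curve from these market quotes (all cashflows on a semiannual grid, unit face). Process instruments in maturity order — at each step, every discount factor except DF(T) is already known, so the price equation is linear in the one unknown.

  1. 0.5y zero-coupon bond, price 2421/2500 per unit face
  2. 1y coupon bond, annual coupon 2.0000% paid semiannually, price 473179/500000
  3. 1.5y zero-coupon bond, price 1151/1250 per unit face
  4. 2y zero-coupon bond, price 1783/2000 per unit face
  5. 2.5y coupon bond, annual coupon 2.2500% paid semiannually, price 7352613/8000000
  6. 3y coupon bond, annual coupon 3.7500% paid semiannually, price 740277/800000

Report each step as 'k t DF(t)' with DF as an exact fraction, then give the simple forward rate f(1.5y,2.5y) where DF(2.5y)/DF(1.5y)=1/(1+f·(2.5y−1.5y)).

1 1/2 2421/2500
2 1 4637/5000
3 3/2 1151/1250
4 2 1783/2000
5 5/2 2169/2500
6 3 8241/10000
f(1.5y,2.5y) = ((1151/1250)/(2169/2500) − 1)/(1) = 133/2169 ≈ 6.1319%

step 1 [0.5y] zero: DF = P = 2421/2500 ≈ 0.968400
step 2 [1y] bond c/2=1/100: DF=(473179/500000 − 1/100·(0.968400))/(1+1/100) = 4637/5000 ≈ 0.927400
step 3 [1.5y] zero: DF = P = 1151/1250 ≈ 0.920800
step 4 [2y] zero: DF = P = 1783/2000 ≈ 0.891500
step 5 [2.5y] bond c/2=9/800: DF=(7352613/8000000 − 9/800·(0.968400+0.927400+0.920800+0.891500))/(1+9/800) = 2169/2500 ≈ 0.867600
step 6 [3y] bond c/2=3/160: DF=(740277/800000 − 3/160·(0.968400+0.927400+0.920800+0.891500+0.867600))/(1+3/160) = 8241/10000 ≈ 0.824100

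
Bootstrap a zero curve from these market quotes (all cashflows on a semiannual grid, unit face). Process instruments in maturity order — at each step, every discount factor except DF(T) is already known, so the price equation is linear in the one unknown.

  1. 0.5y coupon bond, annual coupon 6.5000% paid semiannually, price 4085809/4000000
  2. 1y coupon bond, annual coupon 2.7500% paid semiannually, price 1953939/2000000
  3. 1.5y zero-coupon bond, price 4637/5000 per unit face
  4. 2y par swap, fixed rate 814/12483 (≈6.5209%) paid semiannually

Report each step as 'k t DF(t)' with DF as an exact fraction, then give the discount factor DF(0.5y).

1 1/2 9893/10000
2 1 9503/10000
3 3/2 4637/5000
4 2 8779/10000
DF(0.5y) = 9893/10000 ≈ 0.989300

step 1 [0.5y] bond c/2=13/400: DF=(4085809/4000000 − 13/400·(0))/(1+13/400) = 9893/10000 ≈ 0.989300
step 2 [1y] bond c/2=11/800: DF=(1953939/2000000 − 11/800·(0.989300))/(1+11/800) = 9503/10000 ≈ 0.950300
step 3 [1.5y] zero: DF = P = 4637/5000 ≈ 0.927400
step 4 [2y] swap r/2=407/12483: DF=(1 − 407/12483·(0.989300+0.950300+0.927400))/(1+407/12483) = 8779/10000 ≈ 0.877900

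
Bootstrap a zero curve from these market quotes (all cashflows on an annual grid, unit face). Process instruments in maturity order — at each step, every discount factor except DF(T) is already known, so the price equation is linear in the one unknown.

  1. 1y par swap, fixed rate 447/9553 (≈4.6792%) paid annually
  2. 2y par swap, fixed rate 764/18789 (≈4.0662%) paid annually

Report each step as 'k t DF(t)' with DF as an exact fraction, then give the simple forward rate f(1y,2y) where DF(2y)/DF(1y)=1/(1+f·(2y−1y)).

step 1 [1y] swap r/1=447/9553: DF=(1 − 447/9553·(0))/(1+447/9553) = 9553/10000 ≈ 0.955300
step 2 [2y] swap r/1=764/18789: DF=(1 − 764/18789·(0.955300))/(1+764/18789) = 2309/2500 ≈ 0.923600

1 1 9553/10000
2 2 2309/2500
f(1y,2y) = ((9553/10000)/(2309/2500) − 1)/(1) = 317/9236 ≈ 3.4322%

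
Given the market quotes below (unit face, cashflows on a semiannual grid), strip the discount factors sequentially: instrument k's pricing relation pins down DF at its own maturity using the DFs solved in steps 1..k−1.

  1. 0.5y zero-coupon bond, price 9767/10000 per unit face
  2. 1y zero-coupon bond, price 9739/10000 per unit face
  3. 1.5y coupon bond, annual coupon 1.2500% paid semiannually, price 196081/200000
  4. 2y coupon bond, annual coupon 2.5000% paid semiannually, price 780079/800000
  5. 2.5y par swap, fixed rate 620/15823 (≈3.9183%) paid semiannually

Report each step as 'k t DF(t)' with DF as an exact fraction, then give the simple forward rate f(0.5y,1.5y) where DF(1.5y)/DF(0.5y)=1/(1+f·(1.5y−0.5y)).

1 1/2 9767/10000
2 1 9739/10000
3 3/2 4811/5000
4 2 9271/10000
5 5/2 907/1000
f(0.5y,1.5y) = ((9767/10000)/(4811/5000) − 1)/(1) = 145/9622 ≈ 1.5070%

step 1 [0.5y] zero: DF = P = 9767/10000 ≈ 0.976700
step 2 [1y] zero: DF = P = 9739/10000 ≈ 0.973900
step 3 [1.5y] bond c/2=1/160: DF=(196081/200000 − 1/160·(0.976700+0.973900))/(1+1/160) = 4811/5000 ≈ 0.962200
step 4 [2y] bond c/2=1/80: DF=(780079/800000 − 1/80·(0.976700+0.973900+0.962200))/(1+1/80) = 9271/10000 ≈ 0.927100
step 5 [2.5y] swap r/2=310/15823: DF=(1 − 310/15823·(0.976700+0.973900+0.962200+0.927100))/(1+310/15823) = 907/1000 ≈ 0.907000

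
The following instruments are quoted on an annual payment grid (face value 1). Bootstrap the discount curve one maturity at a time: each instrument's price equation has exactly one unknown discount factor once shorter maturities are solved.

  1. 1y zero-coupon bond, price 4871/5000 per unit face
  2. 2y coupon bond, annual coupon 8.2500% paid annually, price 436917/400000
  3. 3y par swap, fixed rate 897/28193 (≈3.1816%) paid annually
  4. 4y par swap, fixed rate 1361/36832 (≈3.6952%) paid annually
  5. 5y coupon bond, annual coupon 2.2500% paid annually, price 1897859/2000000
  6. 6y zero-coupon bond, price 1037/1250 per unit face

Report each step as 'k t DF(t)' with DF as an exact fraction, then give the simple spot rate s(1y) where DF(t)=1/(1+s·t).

1 1 4871/5000
2 2 2337/2500
3 3 9103/10000
4 4 8639/10000
5 5 847/1000
6 6 1037/1250
s(1y) = (1/(4871/5000) − 1)/(1) = 129/4871 ≈ 2.6483%

step 1 [1y] zero: DF = P = 4871/5000 ≈ 0.974200
step 2 [2y] bond c/1=33/400: DF=(436917/400000 − 33/400·(0.974200))/(1+33/400) = 2337/2500 ≈ 0.934800
step 3 [3y] swap r/1=897/28193: DF=(1 − 897/28193·(0.974200+0.934800))/(1+897/28193) = 9103/10000 ≈ 0.910300
step 4 [4y] swap r/1=1361/36832: DF=(1 − 1361/36832·(0.974200+0.934800+0.910300))/(1+1361/36832) = 8639/10000 ≈ 0.863900
step 5 [5y] bond c/1=9/400: DF=(1897859/2000000 − 9/400·(0.974200+0.934800+0.910300+0.863900))/(1+9/400) = 847/1000 ≈ 0.847000
step 6 [6y] zero: DF = P = 1037/1250 ≈ 0.829600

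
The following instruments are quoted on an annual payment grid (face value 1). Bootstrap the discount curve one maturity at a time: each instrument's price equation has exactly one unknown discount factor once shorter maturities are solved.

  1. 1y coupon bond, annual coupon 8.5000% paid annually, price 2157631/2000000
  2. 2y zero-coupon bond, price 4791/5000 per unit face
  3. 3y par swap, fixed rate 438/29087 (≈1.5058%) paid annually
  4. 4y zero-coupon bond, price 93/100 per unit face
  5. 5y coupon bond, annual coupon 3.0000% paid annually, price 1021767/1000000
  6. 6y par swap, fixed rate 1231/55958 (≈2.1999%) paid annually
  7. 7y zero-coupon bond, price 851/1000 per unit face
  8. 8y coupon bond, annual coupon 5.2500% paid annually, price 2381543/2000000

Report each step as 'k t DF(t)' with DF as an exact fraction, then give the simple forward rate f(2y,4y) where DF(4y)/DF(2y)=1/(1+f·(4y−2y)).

step 1 [1y] bond c/1=17/200: DF=(2157631/2000000 − 17/200·(0))/(1+17/200) = 9943/10000 ≈ 0.994300
step 2 [2y] zero: DF = P = 4791/5000 ≈ 0.958200
step 3 [3y] swap r/1=438/29087: DF=(1 − 438/29087·(0.994300+0.958200))/(1+438/29087) = 4781/5000 ≈ 0.956200
step 4 [4y] zero: DF = P = 93/100 ≈ 0.930000
step 5 [5y] bond c/1=3/100: DF=(1021767/1000000 − 3/100·(0.994300+0.958200+0.956200+0.930000))/(1+3/100) = 4401/5000 ≈ 0.880200
step 6 [6y] swap r/1=1231/55958: DF=(1 − 1231/55958·(0.994300+0.958200+0.956200+0.930000+0.880200))/(1+1231/55958) = 8769/10000 ≈ 0.876900
step 7 [7y] zero: DF = P = 851/1000 ≈ 0.851000
step 8 [8y] bond c/1=21/400: DF=(2381543/2000000 − 21/400·(0.994300+0.958200+0.956200+0.930000+0.880200+0.876900+0.851000))/(1+21/400) = 4049/5000 ≈ 0.809800

1 1 9943/10000
2 2 4791/5000
3 3 4781/5000
4 4 93/100
5 5 4401/5000
6 6 8769/10000
7 7 851/1000
8 8 4049/5000
f(2y,4y) = ((4791/5000)/(93/100) − 1)/(2) = 47/3100 ≈ 1.5161%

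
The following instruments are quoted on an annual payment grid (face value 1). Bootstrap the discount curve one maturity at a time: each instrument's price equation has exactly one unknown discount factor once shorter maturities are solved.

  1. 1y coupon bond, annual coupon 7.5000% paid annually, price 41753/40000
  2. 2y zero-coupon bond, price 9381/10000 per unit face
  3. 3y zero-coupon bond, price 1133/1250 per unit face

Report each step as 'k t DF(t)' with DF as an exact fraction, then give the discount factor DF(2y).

step 1 [1y] bond c/1=3/40: DF=(41753/40000 − 3/40·(0))/(1+3/40) = 971/1000 ≈ 0.971000
step 2 [2y] zero: DF = P = 9381/10000 ≈ 0.938100
step 3 [3y] zero: DF = P = 1133/1250 ≈ 0.906400

1 1 971/1000
2 2 9381/10000
3 3 1133/1250
DF(2y) = 9381/10000 ≈ 0.938100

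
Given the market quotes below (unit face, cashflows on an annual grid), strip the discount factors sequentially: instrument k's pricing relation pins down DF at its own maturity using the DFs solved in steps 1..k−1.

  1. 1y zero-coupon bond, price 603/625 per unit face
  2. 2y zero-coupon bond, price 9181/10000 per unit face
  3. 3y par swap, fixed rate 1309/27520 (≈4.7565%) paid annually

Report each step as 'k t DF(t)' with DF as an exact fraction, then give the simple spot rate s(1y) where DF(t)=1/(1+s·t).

step 1 [1y] zero: DF = P = 603/625 ≈ 0.964800
step 2 [2y] zero: DF = P = 9181/10000 ≈ 0.918100
step 3 [3y] swap r/1=1309/27520: DF=(1 − 1309/27520·(0.964800+0.918100))/(1+1309/27520) = 8691/10000 ≈ 0.869100

1 1 603/625
2 2 9181/10000
3 3 8691/10000
s(1y) = (1/(603/625) − 1)/(1) = 22/603 ≈ 3.6484%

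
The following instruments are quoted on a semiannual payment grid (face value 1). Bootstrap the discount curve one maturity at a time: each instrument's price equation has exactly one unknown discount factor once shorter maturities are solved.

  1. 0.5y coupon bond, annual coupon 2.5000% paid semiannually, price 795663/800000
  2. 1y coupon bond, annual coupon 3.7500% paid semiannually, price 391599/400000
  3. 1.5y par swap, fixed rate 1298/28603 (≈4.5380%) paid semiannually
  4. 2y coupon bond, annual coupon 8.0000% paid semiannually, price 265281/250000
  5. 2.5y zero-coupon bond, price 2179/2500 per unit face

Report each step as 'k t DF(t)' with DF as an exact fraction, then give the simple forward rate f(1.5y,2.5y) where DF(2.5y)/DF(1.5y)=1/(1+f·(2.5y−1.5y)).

1 1/2 9823/10000
2 1 9429/10000
3 3/2 9351/10000
4 2 9103/10000
5 5/2 2179/2500
f(1.5y,2.5y) = ((9351/10000)/(2179/2500) − 1)/(1) = 635/8716 ≈ 7.2855%

step 1 [0.5y] bond c/2=1/80: DF=(795663/800000 − 1/80·(0))/(1+1/80) = 9823/10000 ≈ 0.982300
step 2 [1y] bond c/2=3/160: DF=(391599/400000 − 3/160·(0.982300))/(1+3/160) = 9429/10000 ≈ 0.942900
step 3 [1.5y] swap r/2=649/28603: DF=(1 − 649/28603·(0.982300+0.942900))/(1+649/28603) = 9351/10000 ≈ 0.935100
step 4 [2y] bond c/2=1/25: DF=(265281/250000 − 1/25·(0.982300+0.942900+0.935100))/(1+1/25) = 9103/10000 ≈ 0.910300
step 5 [2.5y] zero: DF = P = 2179/2500 ≈ 0.871600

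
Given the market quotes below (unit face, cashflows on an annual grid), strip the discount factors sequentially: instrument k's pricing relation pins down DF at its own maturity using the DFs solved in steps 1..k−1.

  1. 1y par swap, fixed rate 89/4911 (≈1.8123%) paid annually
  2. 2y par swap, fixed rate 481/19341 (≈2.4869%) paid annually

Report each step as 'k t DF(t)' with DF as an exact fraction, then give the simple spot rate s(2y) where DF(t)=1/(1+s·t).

1 1 4911/5000
2 2 9519/10000
s(2y) = (1/(9519/10000) − 1)/(2) = 481/19038 ≈ 2.5265%

step 1 [1y] swap r/1=89/4911: DF=(1 − 89/4911·(0))/(1+89/4911) = 4911/5000 ≈ 0.982200
step 2 [2y] swap r/1=481/19341: DF=(1 − 481/19341·(0.982200))/(1+481/19341) = 9519/10000 ≈ 0.951900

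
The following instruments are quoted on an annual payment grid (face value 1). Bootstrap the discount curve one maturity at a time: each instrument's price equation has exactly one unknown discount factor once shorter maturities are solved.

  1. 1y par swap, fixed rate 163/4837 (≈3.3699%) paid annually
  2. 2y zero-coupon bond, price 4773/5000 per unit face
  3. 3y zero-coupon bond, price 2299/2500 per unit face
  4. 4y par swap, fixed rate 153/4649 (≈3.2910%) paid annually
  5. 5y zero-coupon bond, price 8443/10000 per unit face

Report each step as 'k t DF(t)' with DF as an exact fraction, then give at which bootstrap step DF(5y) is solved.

step 1 [1y] swap r/1=163/4837: DF=(1 − 163/4837·(0))/(1+163/4837) = 4837/5000 ≈ 0.967400
step 2 [2y] zero: DF = P = 4773/5000 ≈ 0.954600
step 3 [3y] zero: DF = P = 2299/2500 ≈ 0.919600
step 4 [4y] swap r/1=153/4649: DF=(1 − 153/4649·(0.967400+0.954600+0.919600))/(1+153/4649) = 1097/1250 ≈ 0.877600
step 5 [5y] zero: DF = P = 8443/10000 ≈ 0.844300

1 1 4837/5000
2 2 4773/5000
3 3 2299/2500
4 4 1097/1250
5 5 8443/10000
DF(5y) is solved at step 5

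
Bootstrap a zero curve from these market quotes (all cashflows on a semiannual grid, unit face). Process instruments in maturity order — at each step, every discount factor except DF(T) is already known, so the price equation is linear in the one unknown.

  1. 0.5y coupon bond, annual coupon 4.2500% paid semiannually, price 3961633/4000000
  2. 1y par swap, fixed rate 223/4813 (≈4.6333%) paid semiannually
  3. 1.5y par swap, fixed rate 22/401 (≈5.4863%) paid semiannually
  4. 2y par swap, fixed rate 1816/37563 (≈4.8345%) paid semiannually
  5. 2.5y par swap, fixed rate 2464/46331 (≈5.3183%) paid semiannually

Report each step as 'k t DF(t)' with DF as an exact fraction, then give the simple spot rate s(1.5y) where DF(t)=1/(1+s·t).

1 1/2 4849/5000
2 1 4777/5000
3 3/2 9219/10000
4 2 2273/2500
5 5/2 548/625
s(1.5y) = (1/(9219/10000) − 1)/(3/2) = 1562/27657 ≈ 5.6478%

step 1 [0.5y] bond c/2=17/800: DF=(3961633/4000000 − 17/800·(0))/(1+17/800) = 4849/5000 ≈ 0.969800
step 2 [1y] swap r/2=223/9626: DF=(1 − 223/9626·(0.969800))/(1+223/9626) = 4777/5000 ≈ 0.955400
step 3 [1.5y] swap r/2=11/401: DF=(1 − 11/401·(0.969800+0.955400))/(1+11/401) = 9219/10000 ≈ 0.921900
step 4 [2y] swap r/2=908/37563: DF=(1 − 908/37563·(0.969800+0.955400+0.921900))/(1+908/37563) = 2273/2500 ≈ 0.909200
step 5 [2.5y] swap r/2=1232/46331: DF=(1 − 1232/46331·(0.969800+0.955400+0.921900+0.909200))/(1+1232/46331) = 548/625 ≈ 0.876800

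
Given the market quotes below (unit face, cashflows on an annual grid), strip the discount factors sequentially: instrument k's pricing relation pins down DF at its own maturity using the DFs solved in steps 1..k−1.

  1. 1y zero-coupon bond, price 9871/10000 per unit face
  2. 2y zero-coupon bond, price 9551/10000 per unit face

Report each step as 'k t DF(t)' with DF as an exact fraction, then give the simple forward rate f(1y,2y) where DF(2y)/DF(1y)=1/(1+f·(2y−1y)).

1 1 9871/10000
2 2 9551/10000
f(1y,2y) = ((9871/10000)/(9551/10000) − 1)/(1) = 320/9551 ≈ 3.3504%

step 1 [1y] zero: DF = P = 9871/10000 ≈ 0.987100
step 2 [2y] zero: DF = P = 9551/10000 ≈ 0.955100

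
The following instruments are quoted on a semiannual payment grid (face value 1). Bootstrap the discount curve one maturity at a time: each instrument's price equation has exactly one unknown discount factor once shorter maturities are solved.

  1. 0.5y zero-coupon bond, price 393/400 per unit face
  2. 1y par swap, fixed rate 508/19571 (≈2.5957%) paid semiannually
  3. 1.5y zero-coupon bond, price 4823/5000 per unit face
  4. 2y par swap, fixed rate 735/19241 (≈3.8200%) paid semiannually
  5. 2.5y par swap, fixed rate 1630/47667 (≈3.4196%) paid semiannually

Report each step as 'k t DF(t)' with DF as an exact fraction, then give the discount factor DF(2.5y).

step 1 [0.5y] zero: DF = P = 393/400 ≈ 0.982500
step 2 [1y] swap r/2=254/19571: DF=(1 − 254/19571·(0.982500))/(1+254/19571) = 4873/5000 ≈ 0.974600
step 3 [1.5y] zero: DF = P = 4823/5000 ≈ 0.964600
step 4 [2y] swap r/2=735/38482: DF=(1 − 735/38482·(0.982500+0.974600+0.964600))/(1+735/38482) = 1853/2000 ≈ 0.926500
step 5 [2.5y] swap r/2=815/47667: DF=(1 − 815/47667·(0.982500+0.974600+0.964600+0.926500))/(1+815/47667) = 1837/2000 ≈ 0.918500

1 1/2 393/400
2 1 4873/5000
3 3/2 4823/5000
4 2 1853/2000
5 5/2 1837/2000
DF(2.5y) = 1837/2000 ≈ 0.918500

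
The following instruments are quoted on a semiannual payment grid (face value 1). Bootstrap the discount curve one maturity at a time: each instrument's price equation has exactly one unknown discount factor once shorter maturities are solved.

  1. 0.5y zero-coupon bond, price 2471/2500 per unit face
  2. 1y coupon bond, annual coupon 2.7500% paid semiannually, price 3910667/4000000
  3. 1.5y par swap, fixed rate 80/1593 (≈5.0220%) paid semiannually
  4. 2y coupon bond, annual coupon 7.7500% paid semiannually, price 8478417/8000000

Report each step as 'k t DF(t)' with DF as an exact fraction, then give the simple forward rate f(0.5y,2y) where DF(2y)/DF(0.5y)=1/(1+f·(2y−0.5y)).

step 1 [0.5y] zero: DF = P = 2471/2500 ≈ 0.988400
step 2 [1y] bond c/2=11/800: DF=(3910667/4000000 − 11/800·(0.988400))/(1+11/800) = 951/1000 ≈ 0.951000
step 3 [1.5y] swap r/2=40/1593: DF=(1 − 40/1593·(0.988400+0.951000))/(1+40/1593) = 116/125 ≈ 0.928000
step 4 [2y] bond c/2=31/800: DF=(8478417/8000000 − 31/800·(0.988400+0.951000+0.928000))/(1+31/800) = 9133/10000 ≈ 0.913300

1 1/2 2471/2500
2 1 951/1000
3 3/2 116/125
4 2 9133/10000
f(0.5y,2y) = ((2471/2500)/(9133/10000) − 1)/(3/2) = 1502/27399 ≈ 5.4820%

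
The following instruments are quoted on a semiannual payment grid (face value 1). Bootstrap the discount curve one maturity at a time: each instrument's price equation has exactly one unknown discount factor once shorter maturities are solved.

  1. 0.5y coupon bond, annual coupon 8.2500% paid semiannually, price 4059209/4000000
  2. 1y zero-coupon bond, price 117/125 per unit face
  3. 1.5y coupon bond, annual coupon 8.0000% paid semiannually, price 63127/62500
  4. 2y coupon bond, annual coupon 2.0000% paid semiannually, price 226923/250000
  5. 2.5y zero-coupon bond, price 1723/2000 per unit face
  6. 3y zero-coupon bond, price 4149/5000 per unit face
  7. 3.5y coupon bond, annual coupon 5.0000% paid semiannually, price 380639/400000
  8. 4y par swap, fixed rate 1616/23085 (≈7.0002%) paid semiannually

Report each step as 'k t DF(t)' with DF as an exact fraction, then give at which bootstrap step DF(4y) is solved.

1 1/2 4873/5000
2 1 117/125
3 3/2 8977/10000
4 2 8709/10000
5 5/2 1723/2000
6 3 4149/5000
7 7/2 3987/5000
8 4 947/1250
DF(4y) is solved at step 8

step 1 [0.5y] bond c/2=33/800: DF=(4059209/4000000 − 33/800·(0))/(1+33/800) = 4873/5000 ≈ 0.974600
step 2 [1y] zero: DF = P = 117/125 ≈ 0.936000
step 3 [1.5y] bond c/2=1/25: DF=(63127/62500 − 1/25·(0.974600+0.936000))/(1+1/25) = 8977/10000 ≈ 0.897700
step 4 [2y] bond c/2=1/100: DF=(226923/250000 − 1/100·(0.974600+0.936000+0.897700))/(1+1/100) = 8709/10000 ≈ 0.870900
step 5 [2.5y] zero: DF = P = 1723/2000 ≈ 0.861500
step 6 [3y] zero: DF = P = 4149/5000 ≈ 0.829800
step 7 [3.5y] bond c/2=1/40: DF=(380639/400000 − 1/40·(0.974600+0.936000+0.897700+0.870900+0.861500+0.829800))/(1+1/40) = 3987/5000 ≈ 0.797400
step 8 [4y] swap r/2=808/23085: DF=(1 − 808/23085·(0.974600+0.936000+0.897700+0.870900+0.861500+0.829800+0.797400))/(1+808/23085) = 947/1250 ≈ 0.757600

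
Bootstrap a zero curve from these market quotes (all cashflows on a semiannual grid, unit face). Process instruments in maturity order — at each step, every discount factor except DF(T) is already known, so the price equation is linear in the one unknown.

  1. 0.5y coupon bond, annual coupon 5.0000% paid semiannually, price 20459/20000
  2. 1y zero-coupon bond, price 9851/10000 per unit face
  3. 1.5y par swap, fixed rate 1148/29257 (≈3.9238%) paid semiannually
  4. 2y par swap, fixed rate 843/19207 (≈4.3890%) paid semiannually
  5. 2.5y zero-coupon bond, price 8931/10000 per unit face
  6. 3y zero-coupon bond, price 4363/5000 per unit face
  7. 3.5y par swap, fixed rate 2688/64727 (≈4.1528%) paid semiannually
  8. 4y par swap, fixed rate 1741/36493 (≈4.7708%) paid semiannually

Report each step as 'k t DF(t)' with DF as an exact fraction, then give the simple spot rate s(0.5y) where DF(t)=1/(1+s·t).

step 1 [0.5y] bond c/2=1/40: DF=(20459/20000 − 1/40·(0))/(1+1/40) = 499/500 ≈ 0.998000
step 2 [1y] zero: DF = P = 9851/10000 ≈ 0.985100
step 3 [1.5y] swap r/2=574/29257: DF=(1 − 574/29257·(0.998000+0.985100))/(1+574/29257) = 4713/5000 ≈ 0.942600
step 4 [2y] swap r/2=843/38414: DF=(1 − 843/38414·(0.998000+0.985100+0.942600))/(1+843/38414) = 9157/10000 ≈ 0.915700
step 5 [2.5y] zero: DF = P = 8931/10000 ≈ 0.893100
step 6 [3y] zero: DF = P = 4363/5000 ≈ 0.872600
step 7 [3.5y] swap r/2=1344/64727: DF=(1 − 1344/64727·(0.998000+0.985100+0.942600+0.915700+0.893100+0.872600))/(1+1344/64727) = 541/625 ≈ 0.865600
step 8 [4y] swap r/2=1741/72986: DF=(1 − 1741/72986·(0.998000+0.985100+0.942600+0.915700+0.893100+0.872600+0.865600))/(1+1741/72986) = 8259/10000 ≈ 0.825900

1 1/2 499/500
2 1 9851/10000
3 3/2 4713/5000
4 2 9157/10000
5 5/2 8931/10000
6 3 4363/5000
7 7/2 541/625
8 4 8259/10000
s(0.5y) = (1/(499/500) − 1)/(1/2) = 2/499 ≈ 0.4008%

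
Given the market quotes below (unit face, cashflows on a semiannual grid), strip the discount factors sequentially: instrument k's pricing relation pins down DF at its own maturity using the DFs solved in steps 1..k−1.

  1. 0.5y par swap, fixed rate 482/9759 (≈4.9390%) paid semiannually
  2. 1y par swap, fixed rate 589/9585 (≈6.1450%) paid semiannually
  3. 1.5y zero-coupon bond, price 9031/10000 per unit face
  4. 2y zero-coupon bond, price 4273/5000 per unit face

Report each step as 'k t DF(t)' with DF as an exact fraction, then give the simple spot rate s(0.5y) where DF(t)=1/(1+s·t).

1 1/2 9759/10000
2 1 9411/10000
3 3/2 9031/10000
4 2 4273/5000
s(0.5y) = (1/(9759/10000) − 1)/(1/2) = 482/9759 ≈ 4.9390%

step 1 [0.5y] swap r/2=241/9759: DF=(1 − 241/9759·(0))/(1+241/9759) = 9759/10000 ≈ 0.975900
step 2 [1y] swap r/2=589/19170: DF=(1 − 589/19170·(0.975900))/(1+589/19170) = 9411/10000 ≈ 0.941100
step 3 [1.5y] zero: DF = P = 9031/10000 ≈ 0.903100
step 4 [2y] zero: DF = P = 4273/5000 ≈ 0.854600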